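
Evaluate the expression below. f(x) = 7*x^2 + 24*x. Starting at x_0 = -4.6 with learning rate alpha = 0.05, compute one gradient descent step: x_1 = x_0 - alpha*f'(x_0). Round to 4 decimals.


We compute the gradient at x_0 and apply the update.
f'(x) = 14*x + 24
f'(-4.6) = 14*-4.6 + 24 = -40.4
x_1 = -4.6 - 0.05*-40.4 = -2.58


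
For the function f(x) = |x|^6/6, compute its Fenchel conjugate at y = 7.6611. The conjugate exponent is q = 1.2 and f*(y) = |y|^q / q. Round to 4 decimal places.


The conjugate exponent q satisfies 1/p + 1/q = 1.
p = 6, so q = 6/(6 - 1) = 1.2
|y|^q = 7.6611^1.2 = 11.512
f*(7.6611) = 11.512 / 1.2 = 9.5933


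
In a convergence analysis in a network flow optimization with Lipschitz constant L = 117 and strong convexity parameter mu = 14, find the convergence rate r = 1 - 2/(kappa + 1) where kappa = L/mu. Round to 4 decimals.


Step 1: Compute the condition number.
kappa = L/mu = 117/14 = 8.3571
Step 2: Compute the convergence rate.
r = 1 - 2/(kappa + 1) = 1 - 2*mu/(L + mu) = (L - mu)/(L + mu) = 103/131 = 0.7863


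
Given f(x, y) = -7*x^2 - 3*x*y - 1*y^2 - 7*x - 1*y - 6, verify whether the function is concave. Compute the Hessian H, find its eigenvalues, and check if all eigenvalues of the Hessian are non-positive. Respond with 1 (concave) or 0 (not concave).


The Hessian of f(x,y) = -7*x^2 - 3*x*y - 1*y^2 - 7*x - 1*y - 6 is:
H = [[-14, -3], [-3, -2]]
Trace = -14 - 2 = -16
Determinant = -14*-2 - (-3)^2 = 19
Discriminant = (-16)^2 - 4*19 = 180.0
Eigenvalues: lambda_1 = -14.7082, lambda_2 = -1.2918
The function is concave.

1


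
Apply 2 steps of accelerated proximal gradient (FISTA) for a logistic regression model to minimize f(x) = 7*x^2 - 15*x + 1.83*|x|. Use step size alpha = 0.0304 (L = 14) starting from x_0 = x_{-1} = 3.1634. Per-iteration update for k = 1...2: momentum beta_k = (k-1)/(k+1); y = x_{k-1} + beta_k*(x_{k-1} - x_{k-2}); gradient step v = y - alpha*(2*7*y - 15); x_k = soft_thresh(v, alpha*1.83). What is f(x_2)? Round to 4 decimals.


FISTA on f(x) = 7*x^2 - 15*x + 1.83*|x|
L = 14, alpha = 0.0304
Iteration 1: beta = 0.0, y = 3.1634 + 0.0*(3.1634 - 3.1634) = 3.1634
  grad(y) = 29.2876, v = y - alpha*grad = 2.2731
  prox(v) = soft_thresh(2.2731, 0.0556) = 2.2174
Iteration 2: beta = 0.3333, y = 2.2174 + 0.3333*(2.2174 - 3.1634) = 1.9021
  grad(y) = 11.6294, v = y - alpha*grad = 1.5486
  prox(v) = soft_thresh(1.5486, 0.0556) = 1.4929
f(x_2) = 7*1.4929^2 - 15*1.4929 + 1.83*|1.4929| = -4.06


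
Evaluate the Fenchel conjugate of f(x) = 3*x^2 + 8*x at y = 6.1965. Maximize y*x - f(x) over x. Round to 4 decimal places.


f*(y) = sup_x {y*x - a*x^2 - b*x} = sup_x {(y-b)*x - a*x^2}
FOC: (y - b) - 2a*x = 0 => x* = (y - b)/(2a)
x* = (6.1965 - 8)/(2*3) = -0.3006
f*(6.1965) = (y-b)^2/(4a) = (6.1965 - 8)^2/(4*3)
= 3.2526/12 = 0.2711


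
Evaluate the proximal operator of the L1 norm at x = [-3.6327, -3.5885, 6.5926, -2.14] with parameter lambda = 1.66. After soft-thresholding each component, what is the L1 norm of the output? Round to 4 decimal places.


Soft-thresholding with lambda = 1.66:
prox(-3.6327) = sign(-3.6327)*max(|-3.6327| - 1.66, 0) = -1.9727
prox(-3.5885) = sign(-3.5885)*max(|-3.5885| - 1.66, 0) = -1.9285
prox(6.5926) = sign(6.5926)*max(|6.5926| - 1.66, 0) = 4.9326
prox(-2.14) = sign(-2.14)*max(|-2.14| - 1.66, 0) = -0.48
prox(x) = [-1.9727, -1.9285, 4.9326, -0.48]
||prox(x)||_1 = 1.9727 + 1.9285 + 4.9326 + 0.48 = 9.3138


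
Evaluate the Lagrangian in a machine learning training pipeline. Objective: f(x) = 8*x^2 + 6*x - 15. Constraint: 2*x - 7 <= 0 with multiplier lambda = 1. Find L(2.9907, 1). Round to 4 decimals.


Step 1: Evaluate f(x).
f(2.9907) = 8*2.9907^2 + 6*2.9907 - 15 = 74.4985
Step 2: Evaluate g(x).
g(2.9907) = 2*2.9907 - 7 = -1.0186
Step 3: Compute Lagrangian.
L = 74.4985 + 1*-1.0186 = 73.4799


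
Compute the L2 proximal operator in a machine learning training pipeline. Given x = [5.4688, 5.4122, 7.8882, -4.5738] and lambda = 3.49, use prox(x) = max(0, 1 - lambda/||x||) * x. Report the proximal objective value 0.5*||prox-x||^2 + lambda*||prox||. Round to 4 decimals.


Step 1: Compute ||x||.
||x|| = 11.9308
Step 2: Compute scaling factor.
scale = max(0, 1 - 3.49/11.9308) = 0.7075
Step 3: prox(x) = [3.8691, 3.829, 5.5807, -3.2359]
||prox(x)|| = 8.4408
Step 4: Proximal objective.
0.5*||prox-x||^2 = 6.0901
lambda*||prox|| = 29.4584
Total = 35.5483


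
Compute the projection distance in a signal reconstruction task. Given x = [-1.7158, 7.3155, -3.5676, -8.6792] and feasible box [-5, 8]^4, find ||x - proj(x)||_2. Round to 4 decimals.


Project each component onto [-5, 8].
clip(-1.7158) = -1.7158, clip(7.3155) = 7.3155, clip(-3.5676) = -3.5676, clip(-8.6792) = -5.0
Projection = [-1.7158, 7.3155, -3.5676, -5.0]
Squared diffs: [0.0, 0.0, 0.0, 13.5365]
Distance = sqrt(13.5365) = 3.6792


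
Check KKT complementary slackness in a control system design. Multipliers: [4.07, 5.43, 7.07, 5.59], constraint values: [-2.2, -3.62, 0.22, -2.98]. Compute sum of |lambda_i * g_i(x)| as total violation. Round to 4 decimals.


KKT complementary slackness check:
lambda_1 * g_1 = 4.07 * -2.2 = -8.954
lambda_2 * g_2 = 5.43 * -3.62 = -19.6566
lambda_3 * g_3 = 7.07 * 0.22 = 1.5554
lambda_4 * g_4 = 5.59 * -2.98 = -16.6582
Total violation = 8.954 + 19.6566 + 1.5554 + 16.6582 = 46.8242


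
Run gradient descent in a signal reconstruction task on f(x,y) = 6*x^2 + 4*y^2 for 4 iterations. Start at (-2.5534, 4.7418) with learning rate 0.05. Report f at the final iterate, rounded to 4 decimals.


Gradient descent on f(x,y) = 6*x^2 + 4*y^2.
Starting point: (-2.5534, 4.7418), alpha = 0.05
Step 1: grad_x = 2*6*-2.5534 = -30.6408, grad_y = 2*4*4.7418 = 37.9344
  x_1 = -2.5534 - 0.05*-30.6408 = -1.0214
  y_1 = 4.7418 - 0.05*37.9344 = 2.8451
Step 2: grad_x = 2*6*-1.0214 = -12.2563, grad_y = 2*4*2.8451 = 22.7606
  x_2 = -1.0214 - 0.05*-12.2563 = -0.4085
  y_2 = 2.8451 - 0.05*22.7606 = 1.707
Step 3: grad_x = 2*6*-0.4085 = -4.9025, grad_y = 2*4*1.707 = 13.6564
  x_3 = -0.4085 - 0.05*-4.9025 = -0.1634
  y_3 = 1.707 - 0.05*13.6564 = 1.0242
Step 4: grad_x = 2*6*-0.1634 = -1.961, grad_y = 2*4*1.0242 = 8.1938
  x_4 = -0.1634 - 0.05*-1.961 = -0.0654
  y_4 = 1.0242 - 0.05*8.1938 = 0.6145
f(-0.0654, 0.6145) = 6*(-0.0654)^2 + 4*0.6145^2 = 1.5363


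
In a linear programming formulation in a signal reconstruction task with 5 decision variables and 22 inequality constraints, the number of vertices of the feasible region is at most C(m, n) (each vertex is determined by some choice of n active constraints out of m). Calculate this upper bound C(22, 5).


Each vertex corresponds to some choice of n active constraints out of m, so the number of vertices is at most C(m, n) = m! / (n!(m-n)!).
m = 22, n = 5
Numerator: 22 * 21 * 20 * 19 * 18
Denominator: 5! = 120
C(22, 5) = 26334


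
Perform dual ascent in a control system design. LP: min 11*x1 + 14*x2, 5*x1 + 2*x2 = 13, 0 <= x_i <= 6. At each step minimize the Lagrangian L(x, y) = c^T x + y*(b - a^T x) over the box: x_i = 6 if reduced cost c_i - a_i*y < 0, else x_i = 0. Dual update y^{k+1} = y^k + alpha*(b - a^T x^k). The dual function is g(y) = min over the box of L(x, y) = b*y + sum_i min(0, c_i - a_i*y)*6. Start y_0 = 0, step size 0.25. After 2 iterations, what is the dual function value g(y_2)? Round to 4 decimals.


Dual ascent for LP: min 11*x1 + 14*x2, 5*x1 + 2*x2 = 13, 0 <= x_i <= 6
Step 1: y^k = 0.0, reduced costs: (11.0, 14.0)
  x^k = (0.0, 0.0), subgradient = b - a^T x = 13.0
  y^{k+1} = 0.0 + 0.25*13.0 = 3.25
Step 2: y^k = 3.25, reduced costs: (-5.25, 7.5)
  x^k = (6.0, 0.0), subgradient = b - a^T x = -17.0
  y^{k+1} = 3.25 + 0.25*-17.0 = -1.0
Dual objective at y_2 = -1.0: reduced costs (16.0, 16.0), box minimizer x = (0.0, 0.0)
g(y_2) = b*y + (c1 - a1*y)*x1 + (c2 - a2*y)*x2 = 13*(-1.0) + 16.0*0.0 + 16.0*0.0 = -13.0 + 0.0 + 0.0 = -13.0


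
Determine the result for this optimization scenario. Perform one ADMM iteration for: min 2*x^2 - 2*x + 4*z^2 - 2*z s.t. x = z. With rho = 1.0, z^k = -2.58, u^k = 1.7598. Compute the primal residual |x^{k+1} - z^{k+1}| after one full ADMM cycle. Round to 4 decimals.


ADMM iteration with rho = 1.0, z^k = -2.58, u^k = 1.7598
Step 1: x-update.
Minimize 2*x^2 - 2*x + (1.0/2)*(x + 2.58 + 1.7598)^2
FOC: (2*2 + 1.0)*x = 2 + 1.0*(-2.58 - 1.7598)
x^{k+1} = -0.468
Step 2: z-update.
Minimize 4*z^2 - 2*z + (1.0/2)*(-0.468 - z + 1.7598)^2
FOC: (2*4 + 1.0)*z = 2 + 1.0*(-0.468 + 1.7598)
z^{k+1} = 0.3658
Step 3: u-update.
u^{k+1} = 1.7598 - 0.468 - 0.3658 = 0.9261
Step 4: Primal residual = |-0.468 - 0.3658| = 0.8337


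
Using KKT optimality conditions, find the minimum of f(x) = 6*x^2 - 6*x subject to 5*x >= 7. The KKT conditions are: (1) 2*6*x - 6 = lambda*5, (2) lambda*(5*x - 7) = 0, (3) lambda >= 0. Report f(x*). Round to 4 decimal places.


Step 1: Try lambda = 0 (constraint inactive).
x_unc = 6/(2*6) = 0.5
Check: 5*0.5 = 2.5 < 7 -- violated!
Step 2: Constraint must be active: 5*x = 7
x* = 7/5 = 1.4
lambda = (2*6*1.4 - 6)/5 = 2.16
Step 3: Compute optimal value.
f(x*) = 6*1.4^2 - 6*1.4 = 3.36


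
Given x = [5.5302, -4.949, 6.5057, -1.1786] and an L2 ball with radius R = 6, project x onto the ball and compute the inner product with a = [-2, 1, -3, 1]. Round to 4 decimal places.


Step 1: Compute ||x|| (intermediates to 6 decimals).
||x|| = sqrt(5.5302^2 + (-4.949)^2 + 6.5057^2 + (-1.1786)^2) = 9.939263
Step 2: Project.
Since ||x|| > R, scale = R/||x|| = 6/9.939263 = 0.603666, proj(x) = scale * x
proj(x) = [3.338394, -2.987543, 3.92727, -0.711481]
Step 3: Dot product.
a^T * proj(x) = -2*3.338394 + 1*(-2.987543) - 3*3.92727 + 1*(-0.711481) = -22.1576


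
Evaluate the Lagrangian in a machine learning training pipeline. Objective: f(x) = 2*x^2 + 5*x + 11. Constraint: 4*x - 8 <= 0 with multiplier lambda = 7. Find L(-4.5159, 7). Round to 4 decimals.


Step 1: Evaluate f(x).
f(-4.5159) = 2*(-4.5159)^2 + 5*(-4.5159) + 11 = 29.2072
Step 2: Evaluate g(x).
g(-4.5159) = 4*-4.5159 - 8 = -26.0636
Step 3: Compute Lagrangian.
L = 29.2072 + 7*-26.0636 = -153.238


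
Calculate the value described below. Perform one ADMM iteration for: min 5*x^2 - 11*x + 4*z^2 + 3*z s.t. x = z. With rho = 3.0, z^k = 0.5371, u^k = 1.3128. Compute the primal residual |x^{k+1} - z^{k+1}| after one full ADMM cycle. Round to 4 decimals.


ADMM iteration with rho = 3.0, z^k = 0.5371, u^k = 1.3128
Step 1: x-update.
Minimize 5*x^2 - 11*x + (3.0/2)*(x - 0.5371 + 1.3128)^2
FOC: (2*5 + 3.0)*x = 11 + 3.0*(0.5371 - 1.3128)
x^{k+1} = 0.6671
Step 2: z-update.
Minimize 4*z^2 + 3*z + (3.0/2)*(0.6671 - z + 1.3128)^2
FOC: (2*4 + 3.0)*z = -3 + 3.0*(0.6671 + 1.3128)
z^{k+1} = 0.2673
Step 3: u-update.
u^{k+1} = 1.3128 + 0.6671 - 0.2673 = 1.7127
Step 4: Primal residual = |0.6671 - 0.2673| = 0.3999


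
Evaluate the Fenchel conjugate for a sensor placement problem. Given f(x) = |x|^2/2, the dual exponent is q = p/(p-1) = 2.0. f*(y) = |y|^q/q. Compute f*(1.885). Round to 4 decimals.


The conjugate exponent q satisfies 1/p + 1/q = 1.
p = 2, so q = 2/(2 - 1) = 2.0
|y|^q = 1.885^2.0 = 3.5532
f*(1.885) = 3.5532 / 2.0 = 1.7766


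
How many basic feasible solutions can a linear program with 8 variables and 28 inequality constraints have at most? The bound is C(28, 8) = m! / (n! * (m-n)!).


Each vertex corresponds to some choice of n active constraints out of m, so the number of vertices is at most C(m, n) = m! / (n!(m-n)!).
m = 28, n = 8
Numerator: 28 * 27 * 26 * 25 * 24 * 23 * 22 * 21
Denominator: 8! = 40320
C(28, 8) = 3108105


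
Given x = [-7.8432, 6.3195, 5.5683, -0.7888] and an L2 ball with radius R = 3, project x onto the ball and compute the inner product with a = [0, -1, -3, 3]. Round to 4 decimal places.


Step 1: Compute ||x|| (intermediates to 6 decimals).
||x|| = sqrt((-7.8432)^2 + 6.3195^2 + 5.5683^2 + (-0.7888)^2) = 11.536032
Step 2: Project.
Since ||x|| > R, scale = R/||x|| = 3/11.536032 = 0.260055, proj(x) = scale * x
proj(x) = [-2.039663, 1.643418, 1.448064, -0.205131]
Step 3: Dot product.
a^T * proj(x) = 0*(-2.039663) - 1*1.643418 - 3*1.448064 + 3*(-0.205131) = -6.603


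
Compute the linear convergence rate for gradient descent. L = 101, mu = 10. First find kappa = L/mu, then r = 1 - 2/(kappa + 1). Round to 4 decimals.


Step 1: Compute the condition number.
kappa = L/mu = 101/10 = 10.1
Step 2: Compute the convergence rate.
r = 1 - 2/(kappa + 1) = 1 - 2*mu/(L + mu) = (L - mu)/(L + mu) = 91/111 = 0.8198


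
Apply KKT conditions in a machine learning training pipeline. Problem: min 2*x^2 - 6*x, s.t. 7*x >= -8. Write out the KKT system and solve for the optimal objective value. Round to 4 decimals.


Step 1: Try lambda = 0 (constraint inactive).
Stationarity: 2*2*x - 6 = 0
x* = 6/(2*2) = 1.5
Check constraint: 7*1.5 = 10.5 >= -8 -- satisfied.
Step 2: Compute optimal value.
f(x*) = 2*1.5^2 - 6*1.5 = -4.5


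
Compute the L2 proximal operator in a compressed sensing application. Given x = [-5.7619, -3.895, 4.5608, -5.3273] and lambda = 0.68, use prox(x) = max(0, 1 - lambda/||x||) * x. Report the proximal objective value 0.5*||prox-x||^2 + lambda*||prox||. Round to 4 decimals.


Step 1: Compute ||x||.
||x|| = 9.8768
Step 2: Compute scaling factor.
scale = max(0, 1 - 0.68/9.8768) = 0.9312
Step 3: prox(x) = [-5.3652, -3.6268, 4.2468, -4.9605]
||prox(x)|| = 9.1968
Step 4: Proximal objective.
0.5*||prox-x||^2 = 0.2312
lambda*||prox|| = 6.2538
Total = 6.485


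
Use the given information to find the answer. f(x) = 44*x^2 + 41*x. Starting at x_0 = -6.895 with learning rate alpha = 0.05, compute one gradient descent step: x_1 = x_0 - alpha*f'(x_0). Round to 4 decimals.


We compute the gradient at x_0 and apply the update.
f'(x) = 88*x + 41
f'(-6.895) = 88*-6.895 + 41 = -565.76
x_1 = -6.895 - 0.05*-565.76 = 21.393


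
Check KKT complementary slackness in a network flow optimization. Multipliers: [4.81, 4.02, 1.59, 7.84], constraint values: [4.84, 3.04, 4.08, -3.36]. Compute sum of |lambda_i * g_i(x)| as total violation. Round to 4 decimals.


KKT complementary slackness check:
lambda_1 * g_1 = 4.81 * 4.84 = 23.2804
lambda_2 * g_2 = 4.02 * 3.04 = 12.2208
lambda_3 * g_3 = 1.59 * 4.08 = 6.4872
lambda_4 * g_4 = 7.84 * -3.36 = -26.3424
Total violation = 23.2804 + 12.2208 + 6.4872 + 26.3424 = 68.3308


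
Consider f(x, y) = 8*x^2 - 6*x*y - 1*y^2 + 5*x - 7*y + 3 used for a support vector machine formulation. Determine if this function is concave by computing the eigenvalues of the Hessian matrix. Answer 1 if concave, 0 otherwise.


The Hessian of f(x,y) = 8*x^2 - 6*x*y - 1*y^2 + 5*x - 7*y + 3 is:
H = [[16, -6], [-6, -2]]
Trace = 16 - 2 = 14
Determinant = 16*-2 - (-6)^2 = -68
Discriminant = (14)^2 - 4*-68 = 468.0
Eigenvalues: lambda_1 = -3.8167, lambda_2 = 17.8167
The function is not concave.

0


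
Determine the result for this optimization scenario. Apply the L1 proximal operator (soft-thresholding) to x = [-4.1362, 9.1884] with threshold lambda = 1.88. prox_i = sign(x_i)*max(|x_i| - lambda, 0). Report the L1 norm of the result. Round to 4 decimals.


Soft-thresholding with lambda = 1.88:
prox(-4.1362) = sign(-4.1362)*max(|-4.1362| - 1.88, 0) = -2.2562
prox(9.1884) = sign(9.1884)*max(|9.1884| - 1.88, 0) = 7.3084
prox(x) = [-2.2562, 7.3084]
||prox(x)||_1 = 2.2562 + 7.3084 = 9.5646


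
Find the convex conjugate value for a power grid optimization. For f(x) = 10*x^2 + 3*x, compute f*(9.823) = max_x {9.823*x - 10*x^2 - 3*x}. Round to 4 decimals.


f*(y) = sup_x {y*x - a*x^2 - b*x} = sup_x {(y-b)*x - a*x^2}
FOC: (y - b) - 2a*x = 0 => x* = (y - b)/(2a)
x* = (9.823 - 3)/(2*10) = 0.3412
f*(9.823) = (y-b)^2/(4a) = (9.823 - 3)^2/(4*10)
= 46.5533/40 = 1.1638


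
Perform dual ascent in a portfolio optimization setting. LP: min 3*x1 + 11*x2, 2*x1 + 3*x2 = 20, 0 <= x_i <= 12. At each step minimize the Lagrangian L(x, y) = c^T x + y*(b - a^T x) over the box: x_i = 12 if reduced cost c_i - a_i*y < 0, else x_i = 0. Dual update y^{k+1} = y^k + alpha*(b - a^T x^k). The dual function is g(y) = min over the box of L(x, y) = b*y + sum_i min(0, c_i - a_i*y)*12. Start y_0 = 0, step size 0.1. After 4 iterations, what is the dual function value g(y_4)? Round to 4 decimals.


Dual ascent for LP: min 3*x1 + 11*x2, 2*x1 + 3*x2 = 20, 0 <= x_i <= 12
Step 1: y^k = 0.0, reduced costs: (3.0, 11.0)
  x^k = (0.0, 0.0), subgradient = b - a^T x = 20.0
  y^{k+1} = 0.0 + 0.1*20.0 = 2.0
Step 2: y^k = 2.0, reduced costs: (-1.0, 5.0)
  x^k = (12.0, 0.0), subgradient = b - a^T x = -4.0
  y^{k+1} = 2.0 + 0.1*-4.0 = 1.6
Step 3: y^k = 1.6, reduced costs: (-0.2, 6.2)
  x^k = (12.0, 0.0), subgradient = b - a^T x = -4.0
  y^{k+1} = 1.6 + 0.1*-4.0 = 1.2
Step 4: y^k = 1.2, reduced costs: (0.6, 7.4)
  x^k = (0.0, 0.0), subgradient = b - a^T x = 20.0
  y^{k+1} = 1.2 + 0.1*20.0 = 3.2
Dual objective at y_4 = 3.2: reduced costs (-3.4, 1.4), box minimizer x = (12.0, 0.0)
g(y_4) = b*y + (c1 - a1*y)*x1 + (c2 - a2*y)*x2 = 20*3.2 + (-3.4)*12.0 + 1.4*0.0 = 64.0 - 40.8 + 0.0 = 23.2


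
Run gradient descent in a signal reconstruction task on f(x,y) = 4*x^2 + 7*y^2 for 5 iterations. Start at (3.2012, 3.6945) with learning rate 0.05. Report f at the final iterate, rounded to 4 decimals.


Gradient descent on f(x,y) = 4*x^2 + 7*y^2.
Starting point: (3.2012, 3.6945), alpha = 0.05
Step 1: grad_x = 2*4*3.2012 = 25.6096, grad_y = 2*7*3.6945 = 51.723
  x_1 = 3.2012 - 0.05*25.6096 = 1.9207
  y_1 = 3.6945 - 0.05*51.723 = 1.1084
Step 2: grad_x = 2*4*1.9207 = 15.3658, grad_y = 2*7*1.1084 = 15.5169
  x_2 = 1.9207 - 0.05*15.3658 = 1.1524
  y_2 = 1.1084 - 0.05*15.5169 = 0.3325
Step 3: grad_x = 2*4*1.1524 = 9.2195, grad_y = 2*7*0.3325 = 4.6551
  x_3 = 1.1524 - 0.05*9.2195 = 0.6915
  y_3 = 0.3325 - 0.05*4.6551 = 0.0998
Step 4: grad_x = 2*4*0.6915 = 5.5317, grad_y = 2*7*0.0998 = 1.3965
  x_4 = 0.6915 - 0.05*5.5317 = 0.4149
  y_4 = 0.0998 - 0.05*1.3965 = 0.0299
Step 5: grad_x = 2*4*0.4149 = 3.319, grad_y = 2*7*0.0299 = 0.419
  x_5 = 0.4149 - 0.05*3.319 = 0.2489
  y_5 = 0.0299 - 0.05*0.419 = 0.009
f(0.2489, 0.009) = 4*0.2489^2 + 7*0.009^2 = 0.2484


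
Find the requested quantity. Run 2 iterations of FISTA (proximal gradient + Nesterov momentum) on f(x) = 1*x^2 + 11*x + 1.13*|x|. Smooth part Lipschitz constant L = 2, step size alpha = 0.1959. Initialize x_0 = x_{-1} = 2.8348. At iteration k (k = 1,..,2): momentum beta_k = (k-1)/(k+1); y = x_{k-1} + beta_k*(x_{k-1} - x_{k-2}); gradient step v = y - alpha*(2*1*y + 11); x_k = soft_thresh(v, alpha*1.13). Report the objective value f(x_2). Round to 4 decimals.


FISTA on f(x) = 1*x^2 + 11*x + 1.13*|x|
L = 2, alpha = 0.1959
Iteration 1: beta = 0.0, y = 2.8348 + 0.0*(2.8348 - 2.8348) = 2.8348
  grad(y) = 16.6696, v = y - alpha*grad = -0.4308
  prox(v) = soft_thresh(-0.4308, 0.2214) = -0.2094
Iteration 2: beta = 0.3333, y = -0.2094 + 0.3333*(-0.2094 - 2.8348) = -1.2241
  grad(y) = 8.5517, v = y - alpha*grad = -2.8994
  prox(v) = soft_thresh(-2.8994, 0.2214) = -2.6781
f(x_2) = 1*(-2.6781)^2 + 11*(-2.6781) + 1.13*|-2.6781| = -19.2604


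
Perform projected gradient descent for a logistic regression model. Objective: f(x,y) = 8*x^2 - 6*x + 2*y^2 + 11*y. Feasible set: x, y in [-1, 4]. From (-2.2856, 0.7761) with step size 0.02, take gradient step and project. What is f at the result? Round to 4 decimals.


Step 1: Compute gradient at (-2.2856, 0.7761).
grad_x = 2*8*-2.2856 - 6 = -42.5696
grad_y = 2*2*0.7761 + 11 = 14.1044
Step 2: Gradient step.
x_raw = -2.2856 - 0.02*-42.5696 = -1.4342
y_raw = 0.7761 - 0.02*14.1044 = 0.494
Step 3: Project onto [-1, 4].
x_proj = clip(-1.4342) = -1.0
y_proj = clip(0.494) = 0.494
Step 4: Evaluate f.
f(-1.0, 0.494) = 19.9222


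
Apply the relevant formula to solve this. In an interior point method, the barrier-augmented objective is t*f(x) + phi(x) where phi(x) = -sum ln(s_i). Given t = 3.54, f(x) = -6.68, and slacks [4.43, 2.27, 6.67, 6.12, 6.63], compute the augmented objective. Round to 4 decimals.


Step 1: Compute log-barrier.
ln values: [1.4884, 0.8198, 1.8976, 1.8116, 1.8916]
phi = -(1.4884 + 0.8198 + 1.8976 + 1.8116 + 1.8916) = -7.909
Step 2: Compute augmented objective.
t*f(x) = 3.54*-6.68 = -23.6472
Total = -23.6472 - 7.909 = -31.5562


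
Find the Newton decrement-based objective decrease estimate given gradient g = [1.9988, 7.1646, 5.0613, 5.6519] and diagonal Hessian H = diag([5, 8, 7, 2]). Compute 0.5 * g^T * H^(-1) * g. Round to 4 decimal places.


Step 1: H is diagonal, so H^(-1) * g = [0.3998, 0.8956, 0.723, 2.826].
Step 2: g^T H^(-1) g = sum_i g_i^2 / H_ii
  = (1.9988)^2/5 + (7.1646)^2/8 + (5.0613)^2/7 + (5.6519)^2/2
  = 0.799 + 6.4164 + 3.6595 + 15.972 = 26.847
Step 3: Objective decrease = 0.5 * g^T H^(-1) g = 13.4235


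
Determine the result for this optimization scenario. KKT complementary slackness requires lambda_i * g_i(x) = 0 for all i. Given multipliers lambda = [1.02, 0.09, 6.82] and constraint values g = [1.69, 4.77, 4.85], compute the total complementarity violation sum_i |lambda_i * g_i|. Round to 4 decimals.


KKT complementary slackness check:
lambda_1 * g_1 = 1.02 * 1.69 = 1.7238
lambda_2 * g_2 = 0.09 * 4.77 = 0.4293
lambda_3 * g_3 = 6.82 * 4.85 = 33.077
Total violation = 1.7238 + 0.4293 + 33.077 = 35.2301


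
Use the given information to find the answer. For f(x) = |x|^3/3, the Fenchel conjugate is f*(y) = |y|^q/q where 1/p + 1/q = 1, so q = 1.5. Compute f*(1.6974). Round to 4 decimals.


The conjugate exponent q satisfies 1/p + 1/q = 1.
p = 3, so q = 3/(3 - 1) = 1.5
|y|^q = 1.6974^1.5 = 2.2114
f*(1.6974) = 2.2114 / 1.5 = 1.4743


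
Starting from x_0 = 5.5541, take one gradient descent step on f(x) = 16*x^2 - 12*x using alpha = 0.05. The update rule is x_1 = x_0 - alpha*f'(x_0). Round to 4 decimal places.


We compute the gradient at x_0 and apply the update.
f'(x) = 32*x - 12
f'(5.5541) = 32*5.5541 - 12 = 165.7312
x_1 = 5.5541 - 0.05*165.7312 = -2.7325


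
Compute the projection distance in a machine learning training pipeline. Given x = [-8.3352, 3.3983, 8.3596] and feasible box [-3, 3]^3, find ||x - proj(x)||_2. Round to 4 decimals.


Project each component onto [-3, 3].
clip(-8.3352) = -3.0, clip(3.3983) = 3.0, clip(8.3596) = 3.0
Projection = [-3.0, 3.0, 3.0]
Squared diffs: [28.4644, 0.1586, 28.7253]
Distance = sqrt(57.3483) = 7.5729


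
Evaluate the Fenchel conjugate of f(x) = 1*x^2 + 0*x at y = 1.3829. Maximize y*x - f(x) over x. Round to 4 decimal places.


f*(y) = sup_x {y*x - a*x^2 - b*x} = sup_x {(y-b)*x - a*x^2}
FOC: (y - b) - 2a*x = 0 => x* = (y - b)/(2a)
x* = (1.3829 - 0)/(2*1) = 0.6915
f*(1.3829) = (y-b)^2/(4a) = (1.3829 - 0)^2/(4*1)
= 1.9124/4 = 0.4781


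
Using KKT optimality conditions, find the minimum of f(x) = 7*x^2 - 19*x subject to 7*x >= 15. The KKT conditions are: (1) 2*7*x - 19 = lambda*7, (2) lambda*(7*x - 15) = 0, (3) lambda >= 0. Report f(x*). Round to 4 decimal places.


Step 1: Try lambda = 0 (constraint inactive).
x_unc = 19/(2*7) = 1.3571
Check: 7*1.3571 = 9.4997 < 15 -- violated!
Step 2: Constraint must be active: 7*x = 15
x* = 15/7 = 2.1429 (rounded; the exact value 15/7 is used below)
lambda = (2*7*(15/7) - 19)/7 = 1.5714
Step 3: Compute optimal value.
f(x*) = 7*(15/7)^2 - 19*(15/7) = -8.5714


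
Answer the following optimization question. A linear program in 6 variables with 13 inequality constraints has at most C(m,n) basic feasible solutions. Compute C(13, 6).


Each vertex corresponds to some choice of n active constraints out of m, so the number of vertices is at most C(m, n) = m! / (n!(m-n)!).
m = 13, n = 6
Numerator: 13 * 12 * 11 * 10 * 9 * 8
Denominator: 6! = 720
C(13, 6) = 1716


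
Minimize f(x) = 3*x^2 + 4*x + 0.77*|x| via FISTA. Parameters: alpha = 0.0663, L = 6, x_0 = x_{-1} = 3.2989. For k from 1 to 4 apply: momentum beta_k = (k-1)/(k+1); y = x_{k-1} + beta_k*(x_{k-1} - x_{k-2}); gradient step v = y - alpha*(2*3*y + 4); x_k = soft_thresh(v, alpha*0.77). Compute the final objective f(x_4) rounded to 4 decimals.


FISTA on f(x) = 3*x^2 + 4*x + 0.77*|x|
L = 6, alpha = 0.0663
Iteration 1: beta = 0.0, y = 3.2989 + 0.0*(3.2989 - 3.2989) = 3.2989
  grad(y) = 23.7934, v = y - alpha*grad = 1.7214
  prox(v) = soft_thresh(1.7214, 0.0511) = 1.6703
Iteration 2: beta = 0.3333, y = 1.6703 + 0.3333*(1.6703 - 3.2989) = 1.1275
  grad(y) = 10.765, v = y - alpha*grad = 0.4138
  prox(v) = soft_thresh(0.4138, 0.0511) = 0.3627
Iteration 3: beta = 0.5, y = 0.3627 + 0.5*(0.3627 - 1.6703) = -0.2911
  grad(y) = 2.2535, v = y - alpha*grad = -0.4405
  prox(v) = soft_thresh(-0.4405, 0.0511) = -0.3894
Iteration 4: beta = 0.6, y = -0.3894 + 0.6*(-0.3894 - 0.3627) = -0.8407
  grad(y) = -1.0444, v = y - alpha*grad = -0.7715
  prox(v) = soft_thresh(-0.7715, 0.0511) = -0.7204
f(x_4) = 3*(-0.7204)^2 + 4*(-0.7204) + 0.77*|-0.7204| = -0.7699


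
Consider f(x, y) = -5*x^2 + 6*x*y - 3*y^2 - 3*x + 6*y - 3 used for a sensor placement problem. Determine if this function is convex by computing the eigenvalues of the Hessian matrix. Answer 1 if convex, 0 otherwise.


The Hessian of f(x,y) = -5*x^2 + 6*x*y - 3*y^2 - 3*x + 6*y - 3 is:
H = [[-10, 6], [6, -6]]
Trace = -10 - 6 = -16
Determinant = -10*-6 - (6)^2 = 24
Discriminant = (-16)^2 - 4*24 = 160.0
Eigenvalues: lambda_1 = -14.3246, lambda_2 = -1.6754
The function is not convex.

0


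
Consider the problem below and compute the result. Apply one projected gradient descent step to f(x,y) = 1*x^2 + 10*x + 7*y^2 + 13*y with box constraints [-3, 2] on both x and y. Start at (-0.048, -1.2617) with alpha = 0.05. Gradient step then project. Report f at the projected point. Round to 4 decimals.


Step 1: Compute gradient at (-0.048, -1.2617).
grad_x = 2*1*-0.048 + 10 = 9.904
grad_y = 2*7*-1.2617 + 13 = -4.6638
Step 2: Gradient step.
x_raw = -0.048 - 0.05*9.904 = -0.5432
y_raw = -1.2617 - 0.05*-4.6638 = -1.0285
Step 3: Project onto [-3, 2].
x_proj = clip(-0.5432) = -0.5432
y_proj = clip(-1.0285) = -1.0285
Step 4: Evaluate f.
f(-0.5432, -1.0285) = -11.1027


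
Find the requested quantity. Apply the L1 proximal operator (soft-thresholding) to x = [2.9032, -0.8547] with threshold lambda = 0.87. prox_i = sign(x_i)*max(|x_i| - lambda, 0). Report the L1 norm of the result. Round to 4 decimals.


Soft-thresholding with lambda = 0.87:
prox(2.9032) = sign(2.9032)*max(|2.9032| - 0.87, 0) = 2.0332
prox(-0.8547) = sign(-0.8547)*max(|-0.8547| - 0.87, 0) = 0.0
prox(x) = [2.0332, 0.0]
||prox(x)||_1 = 2.0332 + 0.0 = 2.0332


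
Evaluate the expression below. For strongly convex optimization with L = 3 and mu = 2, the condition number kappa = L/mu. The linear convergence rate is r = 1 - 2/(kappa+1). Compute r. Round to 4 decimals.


Step 1: Compute the condition number.
kappa = L/mu = 3/2 = 1.5
Step 2: Compute the convergence rate.
r = 1 - 2/(kappa + 1) = 1 - 2*mu/(L + mu) = (L - mu)/(L + mu) = 1/5 = 0.2


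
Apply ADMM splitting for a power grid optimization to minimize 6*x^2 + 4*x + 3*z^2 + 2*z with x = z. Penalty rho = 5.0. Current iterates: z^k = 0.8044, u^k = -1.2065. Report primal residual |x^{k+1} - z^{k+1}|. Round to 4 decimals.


ADMM iteration with rho = 5.0, z^k = 0.8044, u^k = -1.2065
Step 1: x-update.
Minimize 6*x^2 + 4*x + (5.0/2)*(x - 0.8044 - 1.2065)^2
FOC: (2*6 + 5.0)*x = -4 + 5.0*(0.8044 + 1.2065)
x^{k+1} = 0.3561
Step 2: z-update.
Minimize 3*z^2 + 2*z + (5.0/2)*(0.3561 - z - 1.2065)^2
FOC: (2*3 + 5.0)*z = -2 + 5.0*(0.3561 - 1.2065)
z^{k+1} = -0.5683
Step 3: u-update.
u^{k+1} = -1.2065 + 0.3561 + 0.5683 = -0.282
Step 4: Primal residual = |0.3561 + 0.5683| = 0.9245


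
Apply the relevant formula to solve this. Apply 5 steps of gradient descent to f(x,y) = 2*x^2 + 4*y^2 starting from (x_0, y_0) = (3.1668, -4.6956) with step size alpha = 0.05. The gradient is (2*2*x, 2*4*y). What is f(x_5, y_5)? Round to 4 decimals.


Gradient descent on f(x,y) = 2*x^2 + 4*y^2.
Starting point: (3.1668, -4.6956), alpha = 0.05
Step 1: grad_x = 2*2*3.1668 = 12.6672, grad_y = 2*4*-4.6956 = -37.5648
  x_1 = 3.1668 - 0.05*12.6672 = 2.5334
  y_1 = -4.6956 - 0.05*-37.5648 = -2.8174
Step 2: grad_x = 2*2*2.5334 = 10.1338, grad_y = 2*4*-2.8174 = -22.5389
  x_2 = 2.5334 - 0.05*10.1338 = 2.0268
  y_2 = -2.8174 - 0.05*-22.5389 = -1.6904
Step 3: grad_x = 2*2*2.0268 = 8.107, grad_y = 2*4*-1.6904 = -13.5233
  x_3 = 2.0268 - 0.05*8.107 = 1.6214
  y_3 = -1.6904 - 0.05*-13.5233 = -1.0142
Step 4: grad_x = 2*2*1.6214 = 6.4856, grad_y = 2*4*-1.0142 = -8.114
  x_4 = 1.6214 - 0.05*6.4856 = 1.2971
  y_4 = -1.0142 - 0.05*-8.114 = -0.6085
Step 5: grad_x = 2*2*1.2971 = 5.1885, grad_y = 2*4*-0.6085 = -4.8684
  x_5 = 1.2971 - 0.05*5.1885 = 1.0377
  y_5 = -0.6085 - 0.05*-4.8684 = -0.3651
f(1.0377, -0.3651) = 2*1.0377^2 + 4*(-0.3651)^2 = 2.6869


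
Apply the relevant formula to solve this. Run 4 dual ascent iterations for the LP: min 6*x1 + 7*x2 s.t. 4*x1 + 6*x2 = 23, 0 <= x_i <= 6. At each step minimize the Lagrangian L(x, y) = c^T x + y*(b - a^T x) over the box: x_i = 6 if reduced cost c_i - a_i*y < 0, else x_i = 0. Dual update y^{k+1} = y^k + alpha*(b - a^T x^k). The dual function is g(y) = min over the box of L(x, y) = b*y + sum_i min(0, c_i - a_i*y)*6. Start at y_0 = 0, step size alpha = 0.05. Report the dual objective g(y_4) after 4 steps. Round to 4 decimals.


Dual ascent for LP: min 6*x1 + 7*x2, 4*x1 + 6*x2 = 23, 0 <= x_i <= 6
Step 1: y^k = 0.0, reduced costs: (6.0, 7.0)
  x^k = (0.0, 0.0), subgradient = b - a^T x = 23.0
  y^{k+1} = 0.0 + 0.05*23.0 = 1.15
Step 2: y^k = 1.15, reduced costs: (1.4, 0.1)
  x^k = (0.0, 0.0), subgradient = b - a^T x = 23.0
  y^{k+1} = 1.15 + 0.05*23.0 = 2.3
Step 3: y^k = 2.3, reduced costs: (-3.2, -6.8)
  x^k = (6.0, 6.0), subgradient = b - a^T x = -37.0
  y^{k+1} = 2.3 + 0.05*-37.0 = 0.45
Step 4: y^k = 0.45, reduced costs: (4.2, 4.3)
  x^k = (0.0, 0.0), subgradient = b - a^T x = 23.0
  y^{k+1} = 0.45 + 0.05*23.0 = 1.6
Dual objective at y_4 = 1.6: reduced costs (-0.4, -2.6), box minimizer x = (6.0, 6.0)
g(y_4) = b*y + (c1 - a1*y)*x1 + (c2 - a2*y)*x2 = 23*1.6 + (-0.4)*6.0 + (-2.6)*6.0 = 36.8 - 2.4 - 15.6 = 18.8


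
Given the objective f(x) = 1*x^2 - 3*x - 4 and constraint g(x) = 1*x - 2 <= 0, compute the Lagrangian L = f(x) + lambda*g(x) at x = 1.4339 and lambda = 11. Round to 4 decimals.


Step 1: Evaluate f(x).
f(1.4339) = 1*1.4339^2 - 3*1.4339 - 4 = -6.2456
Step 2: Evaluate g(x).
g(1.4339) = 1*1.4339 - 2 = -0.5661
Step 3: Compute Lagrangian.
L = -6.2456 + 11*-0.5661 = -12.4727


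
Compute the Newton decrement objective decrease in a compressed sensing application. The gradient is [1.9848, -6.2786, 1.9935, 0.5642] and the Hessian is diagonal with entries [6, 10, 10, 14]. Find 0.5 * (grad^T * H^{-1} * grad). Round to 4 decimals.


Step 1: H is diagonal, so H^(-1) * g = [0.3308, -0.6279, 0.1994, 0.0403].
Step 2: g^T H^(-1) g = sum_i g_i^2 / H_ii
  = (1.9848)^2/6 + (-6.2786)^2/10 + (1.9935)^2/10 + (0.5642)^2/14
  = 0.6566 + 3.9421 + 0.3974 + 0.0227 = 5.0188
Step 3: Objective decrease = 0.5 * g^T H^(-1) g = 2.5094


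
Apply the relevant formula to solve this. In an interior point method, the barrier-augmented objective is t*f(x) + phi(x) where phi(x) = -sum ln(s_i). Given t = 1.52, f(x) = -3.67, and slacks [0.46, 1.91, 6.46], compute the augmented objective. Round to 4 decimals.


Step 1: Compute log-barrier.
ln values: [-0.7765, 0.6471, 1.8656]
phi = -(-0.7765 + 0.6471 + 1.8656) = -1.7362
Step 2: Compute augmented objective.
t*f(x) = 1.52*-3.67 = -5.5784
Total = -5.5784 - 1.7362 = -7.3146


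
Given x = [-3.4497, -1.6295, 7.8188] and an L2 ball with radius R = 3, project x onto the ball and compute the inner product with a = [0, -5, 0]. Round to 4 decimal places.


Step 1: Compute ||x|| (intermediates to 6 decimals).
||x|| = sqrt((-3.4497)^2 + (-1.6295)^2 + 7.8188^2) = 8.699962
Step 2: Project.
Since ||x|| > R, scale = R/||x|| = 3/8.699962 = 0.344829, proj(x) = scale * x
proj(x) = [-1.189557, -0.561899, 2.696149]
Step 3: Dot product.
a^T * proj(x) = 0*(-1.189557) - 5*(-0.561899) + 0*2.696149 = 2.8095


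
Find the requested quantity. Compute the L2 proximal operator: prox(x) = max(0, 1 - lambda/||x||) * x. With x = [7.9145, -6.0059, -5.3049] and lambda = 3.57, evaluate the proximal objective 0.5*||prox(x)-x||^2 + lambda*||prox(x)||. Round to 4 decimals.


Step 1: Compute ||x||.
||x|| = 11.2629
Step 2: Compute scaling factor.
scale = max(0, 1 - 3.57/11.2629) = 0.683
Step 3: prox(x) = [5.4058, -4.1022, -3.6234]
||prox(x)|| = 7.6929
Step 4: Proximal objective.
0.5*||prox-x||^2 = 6.3725
lambda*||prox|| = 27.4637
Total = 33.836


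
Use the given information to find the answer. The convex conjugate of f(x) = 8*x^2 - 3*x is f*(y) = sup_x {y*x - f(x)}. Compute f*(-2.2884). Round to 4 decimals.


f*(y) = sup_x {y*x - a*x^2 - b*x} = sup_x {(y-b)*x - a*x^2}
FOC: (y - b) - 2a*x = 0 => x* = (y - b)/(2a)
x* = (-2.2884 + 3)/(2*8) = 0.0445
f*(-2.2884) = (y-b)^2/(4a) = (-2.2884 + 3)^2/(4*8)
= 0.5064/32 = 0.0158


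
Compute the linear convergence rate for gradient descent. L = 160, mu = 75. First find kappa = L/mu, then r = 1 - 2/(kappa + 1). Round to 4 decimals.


Step 1: Compute the condition number.
kappa = L/mu = 160/75 = 2.1333
Step 2: Compute the convergence rate.
r = 1 - 2/(kappa + 1) = 1 - 2*mu/(L + mu) = (L - mu)/(L + mu) = 85/235 = 0.3617


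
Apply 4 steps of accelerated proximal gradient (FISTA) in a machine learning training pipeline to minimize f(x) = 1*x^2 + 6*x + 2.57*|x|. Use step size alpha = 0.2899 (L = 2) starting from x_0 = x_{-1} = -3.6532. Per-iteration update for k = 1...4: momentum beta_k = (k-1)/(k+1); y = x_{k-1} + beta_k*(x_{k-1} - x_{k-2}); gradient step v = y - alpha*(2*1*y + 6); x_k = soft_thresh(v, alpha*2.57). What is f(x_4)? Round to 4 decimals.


FISTA on f(x) = 1*x^2 + 6*x + 2.57*|x|
L = 2, alpha = 0.2899
Iteration 1: beta = 0.0, y = -3.6532 + 0.0*(-3.6532 + 3.6532) = -3.6532
  grad(y) = -1.3064, v = y - alpha*grad = -3.2745
  prox(v) = soft_thresh(-3.2745, 0.745) = -2.5294
Iteration 2: beta = 0.3333, y = -2.5294 + 0.3333*(-2.5294 + 3.6532) = -2.1548
  grad(y) = 1.6903, v = y - alpha*grad = -2.6449
  prox(v) = soft_thresh(-2.6449, 0.745) = -1.8998
Iteration 3: beta = 0.5, y = -1.8998 + 0.5*(-1.8998 + 2.5294) = -1.585
  grad(y) = 2.83, v = y - alpha*grad = -2.4054
  prox(v) = soft_thresh(-2.4054, 0.745) = -1.6604
Iteration 4: beta = 0.6, y = -1.6604 + 0.6*(-1.6604 + 1.8998) = -1.5167
  grad(y) = 2.9666, v = y - alpha*grad = -2.3767
  prox(v) = soft_thresh(-2.3767, 0.745) = -1.6317
f(x_4) = 1*(-1.6317)^2 + 6*(-1.6317) + 2.57*|-1.6317| = -2.9343


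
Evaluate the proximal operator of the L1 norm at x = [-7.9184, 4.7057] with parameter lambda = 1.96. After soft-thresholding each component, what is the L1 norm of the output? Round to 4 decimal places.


Soft-thresholding with lambda = 1.96:
prox(-7.9184) = sign(-7.9184)*max(|-7.9184| - 1.96, 0) = -5.9584
prox(4.7057) = sign(4.7057)*max(|4.7057| - 1.96, 0) = 2.7457
prox(x) = [-5.9584, 2.7457]
||prox(x)||_1 = 5.9584 + 2.7457 = 8.7041


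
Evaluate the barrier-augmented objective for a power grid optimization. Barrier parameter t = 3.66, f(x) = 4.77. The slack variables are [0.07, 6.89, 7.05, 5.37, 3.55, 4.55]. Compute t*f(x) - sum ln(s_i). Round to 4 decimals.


Step 1: Compute log-barrier.
ln values: [-2.6593, 1.9301, 1.953, 1.6808, 1.2669, 1.5151]
phi = -(-2.6593 + 1.9301 + 1.953 + 1.6808 + 1.2669 + 1.5151) = -5.6867
Step 2: Compute augmented objective.
t*f(x) = 3.66*4.77 = 17.4582
Total = 17.4582 - 5.6867 = 11.7715


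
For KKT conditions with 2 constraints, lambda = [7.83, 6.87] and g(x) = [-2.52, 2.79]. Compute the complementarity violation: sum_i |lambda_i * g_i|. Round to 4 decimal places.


KKT complementary slackness check:
lambda_1 * g_1 = 7.83 * -2.52 = -19.7316
lambda_2 * g_2 = 6.87 * 2.79 = 19.1673
Total violation = 19.7316 + 19.1673 = 38.8989


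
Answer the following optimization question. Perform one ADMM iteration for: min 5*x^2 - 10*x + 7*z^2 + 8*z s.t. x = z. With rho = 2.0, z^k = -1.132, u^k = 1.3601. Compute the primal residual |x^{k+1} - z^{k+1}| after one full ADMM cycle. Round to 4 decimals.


ADMM iteration with rho = 2.0, z^k = -1.132, u^k = 1.3601
Step 1: x-update.
Minimize 5*x^2 - 10*x + (2.0/2)*(x + 1.132 + 1.3601)^2
FOC: (2*5 + 2.0)*x = 10 + 2.0*(-1.132 - 1.3601)
x^{k+1} = 0.418
Step 2: z-update.
Minimize 7*z^2 + 8*z + (2.0/2)*(0.418 - z + 1.3601)^2
FOC: (2*7 + 2.0)*z = -8 + 2.0*(0.418 + 1.3601)
z^{k+1} = -0.2777
Step 3: u-update.
u^{k+1} = 1.3601 + 0.418 + 0.2777 = 2.0558
Step 4: Primal residual = |0.418 + 0.2777| = 0.6957


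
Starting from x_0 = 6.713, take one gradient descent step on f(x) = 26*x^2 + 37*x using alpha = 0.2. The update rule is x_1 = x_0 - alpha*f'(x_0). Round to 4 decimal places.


We compute the gradient at x_0 and apply the update.
f'(x) = 52*x + 37
f'(6.713) = 52*6.713 + 37 = 386.076
x_1 = 6.713 - 0.2*386.076 = -70.5022


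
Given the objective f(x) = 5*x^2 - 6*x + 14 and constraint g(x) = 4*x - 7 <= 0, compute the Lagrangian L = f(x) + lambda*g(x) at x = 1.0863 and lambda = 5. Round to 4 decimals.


Step 1: Evaluate f(x).
f(1.0863) = 5*1.0863^2 - 6*1.0863 + 14 = 13.3824
Step 2: Evaluate g(x).
g(1.0863) = 4*1.0863 - 7 = -2.6548
Step 3: Compute Lagrangian.
L = 13.3824 + 5*-2.6548 = 0.1084


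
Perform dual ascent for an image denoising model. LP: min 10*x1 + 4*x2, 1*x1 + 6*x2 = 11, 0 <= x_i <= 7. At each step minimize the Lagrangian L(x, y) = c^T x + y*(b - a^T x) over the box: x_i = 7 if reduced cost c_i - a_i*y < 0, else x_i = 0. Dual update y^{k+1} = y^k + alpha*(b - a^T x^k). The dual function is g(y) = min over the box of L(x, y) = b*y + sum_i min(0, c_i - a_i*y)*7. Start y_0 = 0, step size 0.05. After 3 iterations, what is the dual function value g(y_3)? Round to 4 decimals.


Dual ascent for LP: min 10*x1 + 4*x2, 1*x1 + 6*x2 = 11, 0 <= x_i <= 7
Step 1: y^k = 0.0, reduced costs: (10.0, 4.0)
  x^k = (0.0, 0.0), subgradient = b - a^T x = 11.0
  y^{k+1} = 0.0 + 0.05*11.0 = 0.55
Step 2: y^k = 0.55, reduced costs: (9.45, 0.7)
  x^k = (0.0, 0.0), subgradient = b - a^T x = 11.0
  y^{k+1} = 0.55 + 0.05*11.0 = 1.1
Step 3: y^k = 1.1, reduced costs: (8.9, -2.6)
  x^k = (0.0, 7.0), subgradient = b - a^T x = -31.0
  y^{k+1} = 1.1 + 0.05*-31.0 = -0.45
Dual objective at y_3 = -0.45: reduced costs (10.45, 6.7), box minimizer x = (0.0, 0.0)
g(y_3) = b*y + (c1 - a1*y)*x1 + (c2 - a2*y)*x2 = 11*(-0.45) + 10.45*0.0 + 6.7*0.0 = -4.95 + 0.0 + 0.0 = -4.95


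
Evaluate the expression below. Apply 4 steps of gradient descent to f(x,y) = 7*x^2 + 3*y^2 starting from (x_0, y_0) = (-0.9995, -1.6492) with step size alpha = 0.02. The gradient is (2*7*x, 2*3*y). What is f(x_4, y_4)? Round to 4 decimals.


Gradient descent on f(x,y) = 7*x^2 + 3*y^2.
Starting point: (-0.9995, -1.6492), alpha = 0.02
Step 1: grad_x = 2*7*-0.9995 = -13.993, grad_y = 2*3*-1.6492 = -9.8952
  x_1 = -0.9995 - 0.02*-13.993 = -0.7196
  y_1 = -1.6492 - 0.02*-9.8952 = -1.4513
Step 2: grad_x = 2*7*-0.7196 = -10.075, grad_y = 2*3*-1.4513 = -8.7078
  x_2 = -0.7196 - 0.02*-10.075 = -0.5181
  y_2 = -1.4513 - 0.02*-8.7078 = -1.2771
Step 3: grad_x = 2*7*-0.5181 = -7.254, grad_y = 2*3*-1.2771 = -7.6628
  x_3 = -0.5181 - 0.02*-7.254 = -0.3731
  y_3 = -1.2771 - 0.02*-7.6628 = -1.1239
Step 4: grad_x = 2*7*-0.3731 = -5.2229, grad_y = 2*3*-1.1239 = -6.7433
  x_4 = -0.3731 - 0.02*-5.2229 = -0.2686
  y_4 = -1.1239 - 0.02*-6.7433 = -0.989
f(-0.2686, -0.989) = 7*(-0.2686)^2 + 3*(-0.989)^2 = 3.4395


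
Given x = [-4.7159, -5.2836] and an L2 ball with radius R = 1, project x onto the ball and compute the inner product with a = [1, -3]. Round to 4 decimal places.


Step 1: Compute ||x|| (intermediates to 6 decimals).
||x|| = sqrt((-4.7159)^2 + (-5.2836)^2) = 7.0821
Step 2: Project.
Since ||x|| > R, scale = R/||x|| = 1/7.0821 = 0.141201, proj(x) = scale * x
proj(x) = [-0.66589, -0.74605]
Step 3: Dot product.
a^T * proj(x) = 1*(-0.66589) - 3*(-0.74605) = 1.5723


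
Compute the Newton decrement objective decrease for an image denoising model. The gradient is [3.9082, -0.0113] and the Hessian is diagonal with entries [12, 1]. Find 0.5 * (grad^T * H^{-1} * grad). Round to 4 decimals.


Step 1: H is diagonal, so H^(-1) * g = [0.3257, -0.0113].
Step 2: g^T H^(-1) g = sum_i g_i^2 / H_ii
  = (3.9082)^2/12 + (-0.0113)^2/1
  = 1.2728 + 0.0001 = 1.273
Step 3: Objective decrease = 0.5 * g^T H^(-1) g = 0.6365


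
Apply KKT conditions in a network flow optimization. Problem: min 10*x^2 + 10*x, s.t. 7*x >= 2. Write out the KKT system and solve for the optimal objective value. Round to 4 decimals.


Step 1: Try lambda = 0 (constraint inactive).
x_unc = -10/(2*10) = -0.5
Check: 7*-0.5 = -3.5 < 2 -- violated!
Step 2: Constraint must be active: 7*x = 2
x* = 2/7 = 0.2857 (rounded; the exact value 2/7 is used below)
lambda = (2*10*(2/7) + 10)/7 = 2.2449
Step 3: Compute optimal value.
f(x*) = 10*(2/7)^2 + 10*(2/7) = 3.6735
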